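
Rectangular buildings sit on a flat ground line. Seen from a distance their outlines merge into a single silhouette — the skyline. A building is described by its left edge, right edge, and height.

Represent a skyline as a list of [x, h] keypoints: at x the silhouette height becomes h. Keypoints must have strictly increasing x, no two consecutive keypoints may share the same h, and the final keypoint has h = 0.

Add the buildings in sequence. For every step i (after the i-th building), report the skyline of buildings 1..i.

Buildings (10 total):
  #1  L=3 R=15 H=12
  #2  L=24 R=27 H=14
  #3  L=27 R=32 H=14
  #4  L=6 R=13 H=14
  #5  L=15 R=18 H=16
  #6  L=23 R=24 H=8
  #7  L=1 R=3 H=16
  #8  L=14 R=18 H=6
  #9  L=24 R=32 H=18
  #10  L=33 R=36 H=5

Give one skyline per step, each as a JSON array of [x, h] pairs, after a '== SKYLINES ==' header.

== SKYLINES ==
[[3,12],[15,0]]
[[3,12],[15,0],[24,14],[27,0]]
[[3,12],[15,0],[24,14],[32,0]]
[[3,12],[6,14],[13,12],[15,0],[24,14],[32,0]]
[[3,12],[6,14],[13,12],[15,16],[18,0],[24,14],[32,0]]
[[3,12],[6,14],[13,12],[15,16],[18,0],[23,8],[24,14],[32,0]]
[[1,16],[3,12],[6,14],[13,12],[15,16],[18,0],[23,8],[24,14],[32,0]]
[[1,16],[3,12],[6,14],[13,12],[15,16],[18,0],[23,8],[24,14],[32,0]]
[[1,16],[3,12],[6,14],[13,12],[15,16],[18,0],[23,8],[24,18],[32,0]]
[[1,16],[3,12],[6,14],[13,12],[15,16],[18,0],[23,8],[24,18],[32,0],[33,5],[36,0]]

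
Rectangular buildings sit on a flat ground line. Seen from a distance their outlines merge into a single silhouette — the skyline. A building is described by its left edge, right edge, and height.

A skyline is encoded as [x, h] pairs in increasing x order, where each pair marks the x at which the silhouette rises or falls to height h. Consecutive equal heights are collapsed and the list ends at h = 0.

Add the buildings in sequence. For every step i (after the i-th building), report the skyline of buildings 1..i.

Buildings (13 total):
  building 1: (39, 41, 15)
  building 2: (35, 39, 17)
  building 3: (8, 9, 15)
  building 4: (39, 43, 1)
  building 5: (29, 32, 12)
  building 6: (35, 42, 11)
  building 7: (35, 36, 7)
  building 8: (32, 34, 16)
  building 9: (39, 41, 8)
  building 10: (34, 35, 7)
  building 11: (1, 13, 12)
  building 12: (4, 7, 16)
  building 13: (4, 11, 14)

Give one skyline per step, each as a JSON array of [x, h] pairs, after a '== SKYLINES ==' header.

== SKYLINES ==
[[39,15],[41,0]]
[[35,17],[39,15],[41,0]]
[[8,15],[9,0],[35,17],[39,15],[41,0]]
[[8,15],[9,0],[35,17],[39,15],[41,1],[43,0]]
[[8,15],[9,0],[29,12],[32,0],[35,17],[39,15],[41,1],[43,0]]
[[8,15],[9,0],[29,12],[32,0],[35,17],[39,15],[41,11],[42,1],[43,0]]
[[8,15],[9,0],[29,12],[32,0],[35,17],[39,15],[41,11],[42,1],[43,0]]
[[8,15],[9,0],[29,12],[32,16],[34,0],[35,17],[39,15],[41,11],[42,1],[43,0]]
[[8,15],[9,0],[29,12],[32,16],[34,0],[35,17],[39,15],[41,11],[42,1],[43,0]]
[[8,15],[9,0],[29,12],[32,16],[34,7],[35,17],[39,15],[41,11],[42,1],[43,0]]
[[1,12],[8,15],[9,12],[13,0],[29,12],[32,16],[34,7],[35,17],[39,15],[41,11],[42,1],[43,0]]
[[1,12],[4,16],[7,12],[8,15],[9,12],[13,0],[29,12],[32,16],[34,7],[35,17],[39,15],[41,11],[42,1],[43,0]]
[[1,12],[4,16],[7,14],[8,15],[9,14],[11,12],[13,0],[29,12],[32,16],[34,7],[35,17],[39,15],[41,11],[42,1],[43,0]]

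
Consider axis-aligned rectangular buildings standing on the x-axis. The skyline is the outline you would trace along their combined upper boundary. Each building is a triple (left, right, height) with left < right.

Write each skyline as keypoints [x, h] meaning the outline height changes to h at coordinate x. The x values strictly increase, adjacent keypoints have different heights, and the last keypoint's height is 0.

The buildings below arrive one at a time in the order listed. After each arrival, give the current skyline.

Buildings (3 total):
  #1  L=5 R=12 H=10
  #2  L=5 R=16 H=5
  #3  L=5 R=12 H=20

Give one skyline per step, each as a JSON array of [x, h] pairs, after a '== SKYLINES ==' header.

== SKYLINES ==
[[5,10],[12,0]]
[[5,10],[12,5],[16,0]]
[[5,20],[12,5],[16,0]]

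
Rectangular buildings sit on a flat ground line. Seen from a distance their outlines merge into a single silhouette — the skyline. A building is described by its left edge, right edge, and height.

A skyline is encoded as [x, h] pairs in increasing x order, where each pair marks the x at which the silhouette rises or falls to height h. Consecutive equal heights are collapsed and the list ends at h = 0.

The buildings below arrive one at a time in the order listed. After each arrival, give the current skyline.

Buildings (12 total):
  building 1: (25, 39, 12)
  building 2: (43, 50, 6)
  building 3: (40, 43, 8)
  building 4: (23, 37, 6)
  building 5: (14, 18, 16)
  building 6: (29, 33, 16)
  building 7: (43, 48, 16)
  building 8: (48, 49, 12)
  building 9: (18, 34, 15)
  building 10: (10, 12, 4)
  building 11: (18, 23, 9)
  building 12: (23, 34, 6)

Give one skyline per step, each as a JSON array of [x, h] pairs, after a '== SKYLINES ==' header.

== SKYLINES ==
[[25,12],[39,0]]
[[25,12],[39,0],[43,6],[50,0]]
[[25,12],[39,0],[40,8],[43,6],[50,0]]
[[23,6],[25,12],[39,0],[40,8],[43,6],[50,0]]
[[14,16],[18,0],[23,6],[25,12],[39,0],[40,8],[43,6],[50,0]]
[[14,16],[18,0],[23,6],[25,12],[29,16],[33,12],[39,0],[40,8],[43,6],[50,0]]
[[14,16],[18,0],[23,6],[25,12],[29,16],[33,12],[39,0],[40,8],[43,16],[48,6],[50,0]]
[[14,16],[18,0],[23,6],[25,12],[29,16],[33,12],[39,0],[40,8],[43,16],[48,12],[49,6],[50,0]]
[[14,16],[18,15],[29,16],[33,15],[34,12],[39,0],[40,8],[43,16],[48,12],[49,6],[50,0]]
[[10,4],[12,0],[14,16],[18,15],[29,16],[33,15],[34,12],[39,0],[40,8],[43,16],[48,12],[49,6],[50,0]]
[[10,4],[12,0],[14,16],[18,15],[29,16],[33,15],[34,12],[39,0],[40,8],[43,16],[48,12],[49,6],[50,0]]
[[10,4],[12,0],[14,16],[18,15],[29,16],[33,15],[34,12],[39,0],[40,8],[43,16],[48,12],[49,6],[50,0]]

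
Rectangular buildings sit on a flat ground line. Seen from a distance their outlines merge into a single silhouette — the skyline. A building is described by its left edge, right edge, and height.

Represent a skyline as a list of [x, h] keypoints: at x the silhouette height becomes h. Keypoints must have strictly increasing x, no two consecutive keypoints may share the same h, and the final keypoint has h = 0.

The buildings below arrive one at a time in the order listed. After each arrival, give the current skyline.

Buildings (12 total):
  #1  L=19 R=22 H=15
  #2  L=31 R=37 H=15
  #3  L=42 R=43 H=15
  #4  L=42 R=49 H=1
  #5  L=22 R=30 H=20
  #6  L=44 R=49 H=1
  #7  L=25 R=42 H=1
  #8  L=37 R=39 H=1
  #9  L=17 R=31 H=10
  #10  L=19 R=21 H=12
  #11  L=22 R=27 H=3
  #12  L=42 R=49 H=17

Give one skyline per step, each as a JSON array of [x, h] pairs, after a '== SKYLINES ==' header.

== SKYLINES ==
[[19,15],[22,0]]
[[19,15],[22,0],[31,15],[37,0]]
[[19,15],[22,0],[31,15],[37,0],[42,15],[43,0]]
[[19,15],[22,0],[31,15],[37,0],[42,15],[43,1],[49,0]]
[[19,15],[22,20],[30,0],[31,15],[37,0],[42,15],[43,1],[49,0]]
[[19,15],[22,20],[30,0],[31,15],[37,0],[42,15],[43,1],[49,0]]
[[19,15],[22,20],[30,1],[31,15],[37,1],[42,15],[43,1],[49,0]]
[[19,15],[22,20],[30,1],[31,15],[37,1],[42,15],[43,1],[49,0]]
[[17,10],[19,15],[22,20],[30,10],[31,15],[37,1],[42,15],[43,1],[49,0]]
[[17,10],[19,15],[22,20],[30,10],[31,15],[37,1],[42,15],[43,1],[49,0]]
[[17,10],[19,15],[22,20],[30,10],[31,15],[37,1],[42,15],[43,1],[49,0]]
[[17,10],[19,15],[22,20],[30,10],[31,15],[37,1],[42,17],[49,0]]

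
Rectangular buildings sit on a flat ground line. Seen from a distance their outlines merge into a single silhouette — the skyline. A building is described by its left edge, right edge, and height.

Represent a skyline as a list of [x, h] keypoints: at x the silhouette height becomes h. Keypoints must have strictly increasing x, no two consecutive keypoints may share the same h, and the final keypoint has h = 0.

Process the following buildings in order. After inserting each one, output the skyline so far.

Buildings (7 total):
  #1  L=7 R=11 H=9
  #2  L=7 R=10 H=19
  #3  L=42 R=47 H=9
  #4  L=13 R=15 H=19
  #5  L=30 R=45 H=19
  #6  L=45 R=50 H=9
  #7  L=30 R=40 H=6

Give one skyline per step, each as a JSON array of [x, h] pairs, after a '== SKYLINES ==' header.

== SKYLINES ==
[[7,9],[11,0]]
[[7,19],[10,9],[11,0]]
[[7,19],[10,9],[11,0],[42,9],[47,0]]
[[7,19],[10,9],[11,0],[13,19],[15,0],[42,9],[47,0]]
[[7,19],[10,9],[11,0],[13,19],[15,0],[30,19],[45,9],[47,0]]
[[7,19],[10,9],[11,0],[13,19],[15,0],[30,19],[45,9],[50,0]]
[[7,19],[10,9],[11,0],[13,19],[15,0],[30,19],[45,9],[50,0]]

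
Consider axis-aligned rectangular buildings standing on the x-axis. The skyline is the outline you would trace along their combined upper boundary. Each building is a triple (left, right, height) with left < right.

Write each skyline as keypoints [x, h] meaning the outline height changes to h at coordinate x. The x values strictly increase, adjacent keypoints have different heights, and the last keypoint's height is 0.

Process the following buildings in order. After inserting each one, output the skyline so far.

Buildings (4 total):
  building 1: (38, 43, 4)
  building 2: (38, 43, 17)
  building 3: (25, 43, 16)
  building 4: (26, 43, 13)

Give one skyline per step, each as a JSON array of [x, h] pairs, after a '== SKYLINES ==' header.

== SKYLINES ==
[[38,4],[43,0]]
[[38,17],[43,0]]
[[25,16],[38,17],[43,0]]
[[25,16],[38,17],[43,0]]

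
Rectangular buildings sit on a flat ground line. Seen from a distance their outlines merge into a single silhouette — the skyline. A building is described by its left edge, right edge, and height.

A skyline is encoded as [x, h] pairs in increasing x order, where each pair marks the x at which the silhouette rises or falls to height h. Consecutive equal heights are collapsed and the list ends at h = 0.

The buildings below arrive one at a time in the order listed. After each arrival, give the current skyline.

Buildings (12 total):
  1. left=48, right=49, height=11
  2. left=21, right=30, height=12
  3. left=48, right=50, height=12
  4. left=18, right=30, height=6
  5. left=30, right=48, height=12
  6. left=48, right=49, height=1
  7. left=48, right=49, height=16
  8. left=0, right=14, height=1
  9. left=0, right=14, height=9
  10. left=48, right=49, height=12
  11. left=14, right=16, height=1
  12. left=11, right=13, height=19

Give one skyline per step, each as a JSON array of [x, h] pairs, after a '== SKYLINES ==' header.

== SKYLINES ==
[[48,11],[49,0]]
[[21,12],[30,0],[48,11],[49,0]]
[[21,12],[30,0],[48,12],[50,0]]
[[18,6],[21,12],[30,0],[48,12],[50,0]]
[[18,6],[21,12],[50,0]]
[[18,6],[21,12],[50,0]]
[[18,6],[21,12],[48,16],[49,12],[50,0]]
[[0,1],[14,0],[18,6],[21,12],[48,16],[49,12],[50,0]]
[[0,9],[14,0],[18,6],[21,12],[48,16],[49,12],[50,0]]
[[0,9],[14,0],[18,6],[21,12],[48,16],[49,12],[50,0]]
[[0,9],[14,1],[16,0],[18,6],[21,12],[48,16],[49,12],[50,0]]
[[0,9],[11,19],[13,9],[14,1],[16,0],[18,6],[21,12],[48,16],[49,12],[50,0]]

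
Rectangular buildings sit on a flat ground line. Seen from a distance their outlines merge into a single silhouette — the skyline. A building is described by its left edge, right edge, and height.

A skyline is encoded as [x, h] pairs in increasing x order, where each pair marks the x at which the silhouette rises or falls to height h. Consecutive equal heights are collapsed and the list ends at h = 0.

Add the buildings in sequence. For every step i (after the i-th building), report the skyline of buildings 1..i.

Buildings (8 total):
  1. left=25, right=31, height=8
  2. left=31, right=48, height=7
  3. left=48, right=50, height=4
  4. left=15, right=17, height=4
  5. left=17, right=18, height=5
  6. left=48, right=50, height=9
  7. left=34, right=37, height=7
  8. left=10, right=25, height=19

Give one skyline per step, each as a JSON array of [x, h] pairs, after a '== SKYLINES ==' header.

== SKYLINES ==
[[25,8],[31,0]]
[[25,8],[31,7],[48,0]]
[[25,8],[31,7],[48,4],[50,0]]
[[15,4],[17,0],[25,8],[31,7],[48,4],[50,0]]
[[15,4],[17,5],[18,0],[25,8],[31,7],[48,4],[50,0]]
[[15,4],[17,5],[18,0],[25,8],[31,7],[48,9],[50,0]]
[[15,4],[17,5],[18,0],[25,8],[31,7],[48,9],[50,0]]
[[10,19],[25,8],[31,7],[48,9],[50,0]]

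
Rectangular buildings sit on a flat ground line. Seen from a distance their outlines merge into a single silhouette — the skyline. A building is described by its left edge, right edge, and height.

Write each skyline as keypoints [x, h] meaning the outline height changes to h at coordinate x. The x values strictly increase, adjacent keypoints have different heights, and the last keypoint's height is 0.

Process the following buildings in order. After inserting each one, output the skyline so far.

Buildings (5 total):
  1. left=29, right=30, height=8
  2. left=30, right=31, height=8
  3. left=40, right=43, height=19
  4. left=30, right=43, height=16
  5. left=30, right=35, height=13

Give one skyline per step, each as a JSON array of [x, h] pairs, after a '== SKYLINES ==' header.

== SKYLINES ==
[[29,8],[30,0]]
[[29,8],[31,0]]
[[29,8],[31,0],[40,19],[43,0]]
[[29,8],[30,16],[40,19],[43,0]]
[[29,8],[30,16],[40,19],[43,0]]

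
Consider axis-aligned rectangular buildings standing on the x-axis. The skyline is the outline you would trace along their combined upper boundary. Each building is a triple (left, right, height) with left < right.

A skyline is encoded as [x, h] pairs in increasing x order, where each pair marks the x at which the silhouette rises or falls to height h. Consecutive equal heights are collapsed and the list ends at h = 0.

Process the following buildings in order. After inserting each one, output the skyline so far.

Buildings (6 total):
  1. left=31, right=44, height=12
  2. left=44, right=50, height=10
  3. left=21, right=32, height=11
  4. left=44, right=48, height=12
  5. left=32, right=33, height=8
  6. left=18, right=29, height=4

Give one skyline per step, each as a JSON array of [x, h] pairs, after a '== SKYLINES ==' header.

== SKYLINES ==
[[31,12],[44,0]]
[[31,12],[44,10],[50,0]]
[[21,11],[31,12],[44,10],[50,0]]
[[21,11],[31,12],[48,10],[50,0]]
[[21,11],[31,12],[48,10],[50,0]]
[[18,4],[21,11],[31,12],[48,10],[50,0]]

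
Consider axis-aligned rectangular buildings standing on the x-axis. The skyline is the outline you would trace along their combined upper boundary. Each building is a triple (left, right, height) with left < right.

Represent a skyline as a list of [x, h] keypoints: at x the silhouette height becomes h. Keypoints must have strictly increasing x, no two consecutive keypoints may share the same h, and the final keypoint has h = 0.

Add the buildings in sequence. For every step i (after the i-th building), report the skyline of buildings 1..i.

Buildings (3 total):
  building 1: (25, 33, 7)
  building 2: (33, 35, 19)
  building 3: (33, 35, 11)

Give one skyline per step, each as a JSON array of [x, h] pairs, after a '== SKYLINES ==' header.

== SKYLINES ==
[[25,7],[33,0]]
[[25,7],[33,19],[35,0]]
[[25,7],[33,19],[35,0]]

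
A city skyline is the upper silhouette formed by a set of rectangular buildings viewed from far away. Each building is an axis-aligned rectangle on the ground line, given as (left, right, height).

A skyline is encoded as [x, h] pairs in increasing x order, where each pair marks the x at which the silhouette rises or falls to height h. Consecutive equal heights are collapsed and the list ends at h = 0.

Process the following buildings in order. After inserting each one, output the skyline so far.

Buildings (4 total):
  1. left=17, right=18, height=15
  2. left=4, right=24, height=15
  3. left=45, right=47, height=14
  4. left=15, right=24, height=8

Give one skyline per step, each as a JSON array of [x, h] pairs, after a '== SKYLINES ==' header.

== SKYLINES ==
[[17,15],[18,0]]
[[4,15],[24,0]]
[[4,15],[24,0],[45,14],[47,0]]
[[4,15],[24,0],[45,14],[47,0]]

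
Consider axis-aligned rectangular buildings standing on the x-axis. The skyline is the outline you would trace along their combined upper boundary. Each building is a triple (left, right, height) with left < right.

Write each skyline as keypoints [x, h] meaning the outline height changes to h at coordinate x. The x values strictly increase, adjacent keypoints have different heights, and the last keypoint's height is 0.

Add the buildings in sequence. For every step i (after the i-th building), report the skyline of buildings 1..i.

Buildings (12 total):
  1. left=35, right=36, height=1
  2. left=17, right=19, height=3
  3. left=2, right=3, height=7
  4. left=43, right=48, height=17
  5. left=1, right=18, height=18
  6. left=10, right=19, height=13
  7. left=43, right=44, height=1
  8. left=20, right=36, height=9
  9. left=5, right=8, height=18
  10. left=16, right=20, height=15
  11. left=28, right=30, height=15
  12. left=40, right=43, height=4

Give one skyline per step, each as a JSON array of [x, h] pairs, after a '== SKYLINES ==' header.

== SKYLINES ==
[[35,1],[36,0]]
[[17,3],[19,0],[35,1],[36,0]]
[[2,7],[3,0],[17,3],[19,0],[35,1],[36,0]]
[[2,7],[3,0],[17,3],[19,0],[35,1],[36,0],[43,17],[48,0]]
[[1,18],[18,3],[19,0],[35,1],[36,0],[43,17],[48,0]]
[[1,18],[18,13],[19,0],[35,1],[36,0],[43,17],[48,0]]
[[1,18],[18,13],[19,0],[35,1],[36,0],[43,17],[48,0]]
[[1,18],[18,13],[19,0],[20,9],[36,0],[43,17],[48,0]]
[[1,18],[18,13],[19,0],[20,9],[36,0],[43,17],[48,0]]
[[1,18],[18,15],[20,9],[36,0],[43,17],[48,0]]
[[1,18],[18,15],[20,9],[28,15],[30,9],[36,0],[43,17],[48,0]]
[[1,18],[18,15],[20,9],[28,15],[30,9],[36,0],[40,4],[43,17],[48,0]]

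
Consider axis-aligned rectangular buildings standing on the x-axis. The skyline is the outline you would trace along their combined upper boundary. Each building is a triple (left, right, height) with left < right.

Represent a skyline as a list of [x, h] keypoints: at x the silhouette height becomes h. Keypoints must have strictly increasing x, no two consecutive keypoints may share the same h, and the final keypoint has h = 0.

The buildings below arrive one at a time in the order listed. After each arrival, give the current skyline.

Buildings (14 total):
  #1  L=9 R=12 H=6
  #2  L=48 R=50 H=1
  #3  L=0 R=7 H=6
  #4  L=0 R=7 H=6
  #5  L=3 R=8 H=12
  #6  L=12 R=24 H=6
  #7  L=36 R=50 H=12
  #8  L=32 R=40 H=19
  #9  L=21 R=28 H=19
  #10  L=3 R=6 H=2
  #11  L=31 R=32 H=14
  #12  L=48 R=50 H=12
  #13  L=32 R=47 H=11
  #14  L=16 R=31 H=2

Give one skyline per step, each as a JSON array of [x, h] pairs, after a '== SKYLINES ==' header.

== SKYLINES ==
[[9,6],[12,0]]
[[9,6],[12,0],[48,1],[50,0]]
[[0,6],[7,0],[9,6],[12,0],[48,1],[50,0]]
[[0,6],[7,0],[9,6],[12,0],[48,1],[50,0]]
[[0,6],[3,12],[8,0],[9,6],[12,0],[48,1],[50,0]]
[[0,6],[3,12],[8,0],[9,6],[24,0],[48,1],[50,0]]
[[0,6],[3,12],[8,0],[9,6],[24,0],[36,12],[50,0]]
[[0,6],[3,12],[8,0],[9,6],[24,0],[32,19],[40,12],[50,0]]
[[0,6],[3,12],[8,0],[9,6],[21,19],[28,0],[32,19],[40,12],[50,0]]
[[0,6],[3,12],[8,0],[9,6],[21,19],[28,0],[32,19],[40,12],[50,0]]
[[0,6],[3,12],[8,0],[9,6],[21,19],[28,0],[31,14],[32,19],[40,12],[50,0]]
[[0,6],[3,12],[8,0],[9,6],[21,19],[28,0],[31,14],[32,19],[40,12],[50,0]]
[[0,6],[3,12],[8,0],[9,6],[21,19],[28,0],[31,14],[32,19],[40,12],[50,0]]
[[0,6],[3,12],[8,0],[9,6],[21,19],[28,2],[31,14],[32,19],[40,12],[50,0]]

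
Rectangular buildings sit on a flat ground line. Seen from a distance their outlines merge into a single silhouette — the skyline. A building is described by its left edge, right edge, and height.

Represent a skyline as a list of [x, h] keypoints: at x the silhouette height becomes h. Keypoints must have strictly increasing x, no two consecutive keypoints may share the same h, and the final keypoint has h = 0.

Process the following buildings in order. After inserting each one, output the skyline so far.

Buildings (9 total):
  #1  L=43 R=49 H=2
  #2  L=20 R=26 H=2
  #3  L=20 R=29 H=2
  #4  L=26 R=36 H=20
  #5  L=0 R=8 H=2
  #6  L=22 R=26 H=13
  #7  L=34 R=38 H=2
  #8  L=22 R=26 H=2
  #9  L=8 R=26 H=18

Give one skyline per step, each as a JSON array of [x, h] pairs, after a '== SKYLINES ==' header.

== SKYLINES ==
[[43,2],[49,0]]
[[20,2],[26,0],[43,2],[49,0]]
[[20,2],[29,0],[43,2],[49,0]]
[[20,2],[26,20],[36,0],[43,2],[49,0]]
[[0,2],[8,0],[20,2],[26,20],[36,0],[43,2],[49,0]]
[[0,2],[8,0],[20,2],[22,13],[26,20],[36,0],[43,2],[49,0]]
[[0,2],[8,0],[20,2],[22,13],[26,20],[36,2],[38,0],[43,2],[49,0]]
[[0,2],[8,0],[20,2],[22,13],[26,20],[36,2],[38,0],[43,2],[49,0]]
[[0,2],[8,18],[26,20],[36,2],[38,0],[43,2],[49,0]]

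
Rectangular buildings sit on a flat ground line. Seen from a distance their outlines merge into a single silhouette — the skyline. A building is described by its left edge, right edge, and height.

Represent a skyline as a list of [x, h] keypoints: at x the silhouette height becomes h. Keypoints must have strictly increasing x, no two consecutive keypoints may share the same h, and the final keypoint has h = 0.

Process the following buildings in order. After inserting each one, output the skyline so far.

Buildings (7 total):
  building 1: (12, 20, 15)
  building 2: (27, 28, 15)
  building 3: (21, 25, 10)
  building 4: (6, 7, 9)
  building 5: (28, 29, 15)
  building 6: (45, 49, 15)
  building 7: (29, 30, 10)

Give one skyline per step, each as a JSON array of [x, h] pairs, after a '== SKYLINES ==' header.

== SKYLINES ==
[[12,15],[20,0]]
[[12,15],[20,0],[27,15],[28,0]]
[[12,15],[20,0],[21,10],[25,0],[27,15],[28,0]]
[[6,9],[7,0],[12,15],[20,0],[21,10],[25,0],[27,15],[28,0]]
[[6,9],[7,0],[12,15],[20,0],[21,10],[25,0],[27,15],[29,0]]
[[6,9],[7,0],[12,15],[20,0],[21,10],[25,0],[27,15],[29,0],[45,15],[49,0]]
[[6,9],[7,0],[12,15],[20,0],[21,10],[25,0],[27,15],[29,10],[30,0],[45,15],[49,0]]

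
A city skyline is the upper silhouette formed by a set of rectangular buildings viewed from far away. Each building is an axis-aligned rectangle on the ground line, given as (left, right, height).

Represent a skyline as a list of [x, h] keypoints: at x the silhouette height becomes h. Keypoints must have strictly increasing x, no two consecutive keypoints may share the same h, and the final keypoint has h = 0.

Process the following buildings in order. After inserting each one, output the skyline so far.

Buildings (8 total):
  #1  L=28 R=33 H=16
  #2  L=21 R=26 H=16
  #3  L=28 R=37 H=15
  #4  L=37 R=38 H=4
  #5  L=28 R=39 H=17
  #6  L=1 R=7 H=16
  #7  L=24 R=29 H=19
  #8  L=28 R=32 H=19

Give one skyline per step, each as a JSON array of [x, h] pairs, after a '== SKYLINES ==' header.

== SKYLINES ==
[[28,16],[33,0]]
[[21,16],[26,0],[28,16],[33,0]]
[[21,16],[26,0],[28,16],[33,15],[37,0]]
[[21,16],[26,0],[28,16],[33,15],[37,4],[38,0]]
[[21,16],[26,0],[28,17],[39,0]]
[[1,16],[7,0],[21,16],[26,0],[28,17],[39,0]]
[[1,16],[7,0],[21,16],[24,19],[29,17],[39,0]]
[[1,16],[7,0],[21,16],[24,19],[32,17],[39,0]]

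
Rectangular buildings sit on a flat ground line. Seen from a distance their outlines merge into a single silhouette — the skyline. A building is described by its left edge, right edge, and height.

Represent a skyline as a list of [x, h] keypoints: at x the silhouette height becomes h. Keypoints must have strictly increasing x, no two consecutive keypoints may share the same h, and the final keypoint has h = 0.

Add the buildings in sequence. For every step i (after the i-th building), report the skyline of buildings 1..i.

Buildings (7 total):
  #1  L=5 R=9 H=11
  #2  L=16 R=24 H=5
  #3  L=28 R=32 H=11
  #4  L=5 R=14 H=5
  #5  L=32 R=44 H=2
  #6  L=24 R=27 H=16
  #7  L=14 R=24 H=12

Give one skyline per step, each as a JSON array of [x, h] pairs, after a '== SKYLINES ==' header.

== SKYLINES ==
[[5,11],[9,0]]
[[5,11],[9,0],[16,5],[24,0]]
[[5,11],[9,0],[16,5],[24,0],[28,11],[32,0]]
[[5,11],[9,5],[14,0],[16,5],[24,0],[28,11],[32,0]]
[[5,11],[9,5],[14,0],[16,5],[24,0],[28,11],[32,2],[44,0]]
[[5,11],[9,5],[14,0],[16,5],[24,16],[27,0],[28,11],[32,2],[44,0]]
[[5,11],[9,5],[14,12],[24,16],[27,0],[28,11],[32,2],[44,0]]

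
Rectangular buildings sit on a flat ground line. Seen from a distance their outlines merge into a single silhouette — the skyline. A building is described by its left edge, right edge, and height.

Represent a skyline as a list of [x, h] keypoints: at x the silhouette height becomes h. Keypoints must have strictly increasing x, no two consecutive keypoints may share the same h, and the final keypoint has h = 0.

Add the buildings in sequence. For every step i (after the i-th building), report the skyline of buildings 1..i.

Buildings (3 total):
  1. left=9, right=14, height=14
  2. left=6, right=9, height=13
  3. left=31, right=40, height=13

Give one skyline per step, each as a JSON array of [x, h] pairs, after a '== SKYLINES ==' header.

== SKYLINES ==
[[9,14],[14,0]]
[[6,13],[9,14],[14,0]]
[[6,13],[9,14],[14,0],[31,13],[40,0]]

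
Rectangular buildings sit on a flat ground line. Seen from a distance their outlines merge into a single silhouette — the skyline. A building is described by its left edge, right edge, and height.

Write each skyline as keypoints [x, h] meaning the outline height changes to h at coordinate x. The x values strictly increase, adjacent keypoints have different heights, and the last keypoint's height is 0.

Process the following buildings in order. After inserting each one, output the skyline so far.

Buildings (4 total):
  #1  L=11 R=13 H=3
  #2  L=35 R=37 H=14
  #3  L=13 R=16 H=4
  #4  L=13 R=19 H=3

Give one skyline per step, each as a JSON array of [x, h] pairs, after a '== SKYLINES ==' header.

== SKYLINES ==
[[11,3],[13,0]]
[[11,3],[13,0],[35,14],[37,0]]
[[11,3],[13,4],[16,0],[35,14],[37,0]]
[[11,3],[13,4],[16,3],[19,0],[35,14],[37,0]]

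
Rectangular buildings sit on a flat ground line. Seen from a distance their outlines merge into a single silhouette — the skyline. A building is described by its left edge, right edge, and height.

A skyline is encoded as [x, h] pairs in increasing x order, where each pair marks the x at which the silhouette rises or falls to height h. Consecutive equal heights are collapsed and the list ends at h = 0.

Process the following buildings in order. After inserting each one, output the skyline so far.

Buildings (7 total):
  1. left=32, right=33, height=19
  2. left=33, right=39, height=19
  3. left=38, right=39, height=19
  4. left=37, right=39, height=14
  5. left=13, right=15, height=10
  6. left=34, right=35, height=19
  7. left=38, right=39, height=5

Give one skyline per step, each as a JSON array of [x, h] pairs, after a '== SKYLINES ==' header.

== SKYLINES ==
[[32,19],[33,0]]
[[32,19],[39,0]]
[[32,19],[39,0]]
[[32,19],[39,0]]
[[13,10],[15,0],[32,19],[39,0]]
[[13,10],[15,0],[32,19],[39,0]]
[[13,10],[15,0],[32,19],[39,0]]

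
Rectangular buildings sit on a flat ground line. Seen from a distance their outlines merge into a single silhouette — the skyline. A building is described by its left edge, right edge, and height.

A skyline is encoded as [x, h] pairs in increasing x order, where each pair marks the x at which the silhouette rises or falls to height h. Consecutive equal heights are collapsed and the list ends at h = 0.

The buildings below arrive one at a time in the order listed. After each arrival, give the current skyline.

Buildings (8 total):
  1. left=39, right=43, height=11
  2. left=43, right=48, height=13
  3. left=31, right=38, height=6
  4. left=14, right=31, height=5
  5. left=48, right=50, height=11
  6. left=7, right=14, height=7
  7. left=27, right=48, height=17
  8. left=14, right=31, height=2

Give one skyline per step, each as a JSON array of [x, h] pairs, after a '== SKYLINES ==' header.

== SKYLINES ==
[[39,11],[43,0]]
[[39,11],[43,13],[48,0]]
[[31,6],[38,0],[39,11],[43,13],[48,0]]
[[14,5],[31,6],[38,0],[39,11],[43,13],[48,0]]
[[14,5],[31,6],[38,0],[39,11],[43,13],[48,11],[50,0]]
[[7,7],[14,5],[31,6],[38,0],[39,11],[43,13],[48,11],[50,0]]
[[7,7],[14,5],[27,17],[48,11],[50,0]]
[[7,7],[14,5],[27,17],[48,11],[50,0]]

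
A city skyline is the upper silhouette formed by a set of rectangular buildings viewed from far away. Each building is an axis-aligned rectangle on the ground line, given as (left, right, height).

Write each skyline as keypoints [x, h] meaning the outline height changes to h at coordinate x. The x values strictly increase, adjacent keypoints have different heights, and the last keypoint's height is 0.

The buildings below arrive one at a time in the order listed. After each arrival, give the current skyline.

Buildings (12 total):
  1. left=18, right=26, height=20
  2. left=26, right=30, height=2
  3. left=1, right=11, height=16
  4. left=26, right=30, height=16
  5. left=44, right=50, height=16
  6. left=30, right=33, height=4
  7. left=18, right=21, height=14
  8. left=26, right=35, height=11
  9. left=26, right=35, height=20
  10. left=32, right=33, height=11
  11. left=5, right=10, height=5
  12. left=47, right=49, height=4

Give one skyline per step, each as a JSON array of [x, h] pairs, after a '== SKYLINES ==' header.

== SKYLINES ==
[[18,20],[26,0]]
[[18,20],[26,2],[30,0]]
[[1,16],[11,0],[18,20],[26,2],[30,0]]
[[1,16],[11,0],[18,20],[26,16],[30,0]]
[[1,16],[11,0],[18,20],[26,16],[30,0],[44,16],[50,0]]
[[1,16],[11,0],[18,20],[26,16],[30,4],[33,0],[44,16],[50,0]]
[[1,16],[11,0],[18,20],[26,16],[30,4],[33,0],[44,16],[50,0]]
[[1,16],[11,0],[18,20],[26,16],[30,11],[35,0],[44,16],[50,0]]
[[1,16],[11,0],[18,20],[35,0],[44,16],[50,0]]
[[1,16],[11,0],[18,20],[35,0],[44,16],[50,0]]
[[1,16],[11,0],[18,20],[35,0],[44,16],[50,0]]
[[1,16],[11,0],[18,20],[35,0],[44,16],[50,0]]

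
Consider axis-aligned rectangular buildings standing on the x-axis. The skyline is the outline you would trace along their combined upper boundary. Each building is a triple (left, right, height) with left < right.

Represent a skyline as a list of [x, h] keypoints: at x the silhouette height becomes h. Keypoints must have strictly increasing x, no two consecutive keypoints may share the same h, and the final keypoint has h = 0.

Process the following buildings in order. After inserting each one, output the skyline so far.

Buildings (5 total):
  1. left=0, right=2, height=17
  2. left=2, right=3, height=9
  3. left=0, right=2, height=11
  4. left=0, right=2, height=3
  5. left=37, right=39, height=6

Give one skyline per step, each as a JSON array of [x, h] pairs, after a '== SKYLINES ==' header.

== SKYLINES ==
[[0,17],[2,0]]
[[0,17],[2,9],[3,0]]
[[0,17],[2,9],[3,0]]
[[0,17],[2,9],[3,0]]
[[0,17],[2,9],[3,0],[37,6],[39,0]]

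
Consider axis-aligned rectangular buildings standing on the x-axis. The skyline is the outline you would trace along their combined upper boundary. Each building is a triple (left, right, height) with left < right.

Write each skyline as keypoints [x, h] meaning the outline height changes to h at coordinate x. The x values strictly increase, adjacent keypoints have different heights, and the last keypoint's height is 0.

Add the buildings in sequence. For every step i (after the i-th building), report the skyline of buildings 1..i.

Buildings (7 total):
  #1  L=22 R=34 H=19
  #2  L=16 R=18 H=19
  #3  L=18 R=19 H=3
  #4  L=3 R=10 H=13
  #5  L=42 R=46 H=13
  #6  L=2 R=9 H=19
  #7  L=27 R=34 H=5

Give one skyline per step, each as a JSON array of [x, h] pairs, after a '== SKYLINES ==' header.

== SKYLINES ==
[[22,19],[34,0]]
[[16,19],[18,0],[22,19],[34,0]]
[[16,19],[18,3],[19,0],[22,19],[34,0]]
[[3,13],[10,0],[16,19],[18,3],[19,0],[22,19],[34,0]]
[[3,13],[10,0],[16,19],[18,3],[19,0],[22,19],[34,0],[42,13],[46,0]]
[[2,19],[9,13],[10,0],[16,19],[18,3],[19,0],[22,19],[34,0],[42,13],[46,0]]
[[2,19],[9,13],[10,0],[16,19],[18,3],[19,0],[22,19],[34,0],[42,13],[46,0]]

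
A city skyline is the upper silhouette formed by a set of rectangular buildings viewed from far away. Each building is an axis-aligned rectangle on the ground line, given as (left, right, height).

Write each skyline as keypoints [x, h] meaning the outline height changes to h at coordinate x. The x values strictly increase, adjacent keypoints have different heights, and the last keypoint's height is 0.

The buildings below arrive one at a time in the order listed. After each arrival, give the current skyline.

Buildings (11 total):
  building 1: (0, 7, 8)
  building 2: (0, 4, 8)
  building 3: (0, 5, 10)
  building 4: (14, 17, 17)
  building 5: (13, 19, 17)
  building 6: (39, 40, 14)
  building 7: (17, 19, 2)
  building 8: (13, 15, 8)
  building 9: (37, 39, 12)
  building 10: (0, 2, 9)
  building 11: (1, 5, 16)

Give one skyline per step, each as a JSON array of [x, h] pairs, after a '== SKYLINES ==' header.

== SKYLINES ==
[[0,8],[7,0]]
[[0,8],[7,0]]
[[0,10],[5,8],[7,0]]
[[0,10],[5,8],[7,0],[14,17],[17,0]]
[[0,10],[5,8],[7,0],[13,17],[19,0]]
[[0,10],[5,8],[7,0],[13,17],[19,0],[39,14],[40,0]]
[[0,10],[5,8],[7,0],[13,17],[19,0],[39,14],[40,0]]
[[0,10],[5,8],[7,0],[13,17],[19,0],[39,14],[40,0]]
[[0,10],[5,8],[7,0],[13,17],[19,0],[37,12],[39,14],[40,0]]
[[0,10],[5,8],[7,0],[13,17],[19,0],[37,12],[39,14],[40,0]]
[[0,10],[1,16],[5,8],[7,0],[13,17],[19,0],[37,12],[39,14],[40,0]]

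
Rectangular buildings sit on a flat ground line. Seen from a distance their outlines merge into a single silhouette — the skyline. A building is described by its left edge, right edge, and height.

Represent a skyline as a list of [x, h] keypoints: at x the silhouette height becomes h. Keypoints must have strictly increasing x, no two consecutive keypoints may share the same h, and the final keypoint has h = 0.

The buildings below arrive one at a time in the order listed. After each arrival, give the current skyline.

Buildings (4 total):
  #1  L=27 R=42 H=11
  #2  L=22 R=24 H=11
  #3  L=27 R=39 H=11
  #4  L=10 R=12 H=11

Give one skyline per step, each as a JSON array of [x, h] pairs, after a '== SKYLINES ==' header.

== SKYLINES ==
[[27,11],[42,0]]
[[22,11],[24,0],[27,11],[42,0]]
[[22,11],[24,0],[27,11],[42,0]]
[[10,11],[12,0],[22,11],[24,0],[27,11],[42,0]]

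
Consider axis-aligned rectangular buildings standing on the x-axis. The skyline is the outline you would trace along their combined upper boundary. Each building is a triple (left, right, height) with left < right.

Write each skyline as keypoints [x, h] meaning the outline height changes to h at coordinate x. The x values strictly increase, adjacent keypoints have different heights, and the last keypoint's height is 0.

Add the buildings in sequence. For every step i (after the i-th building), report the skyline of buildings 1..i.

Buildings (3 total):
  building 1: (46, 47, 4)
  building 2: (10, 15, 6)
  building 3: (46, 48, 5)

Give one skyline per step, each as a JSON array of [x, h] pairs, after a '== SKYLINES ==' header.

== SKYLINES ==
[[46,4],[47,0]]
[[10,6],[15,0],[46,4],[47,0]]
[[10,6],[15,0],[46,5],[48,0]]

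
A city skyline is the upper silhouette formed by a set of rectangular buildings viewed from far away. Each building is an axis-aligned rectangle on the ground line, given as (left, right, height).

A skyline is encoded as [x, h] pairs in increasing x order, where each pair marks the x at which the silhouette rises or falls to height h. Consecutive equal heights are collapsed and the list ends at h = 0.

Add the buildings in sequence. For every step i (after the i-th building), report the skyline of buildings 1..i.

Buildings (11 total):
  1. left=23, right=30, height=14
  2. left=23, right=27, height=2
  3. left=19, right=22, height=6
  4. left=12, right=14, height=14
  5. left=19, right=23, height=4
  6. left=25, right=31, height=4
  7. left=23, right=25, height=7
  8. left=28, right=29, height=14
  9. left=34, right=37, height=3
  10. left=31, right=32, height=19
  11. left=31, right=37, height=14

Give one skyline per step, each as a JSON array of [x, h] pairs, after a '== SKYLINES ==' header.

== SKYLINES ==
[[23,14],[30,0]]
[[23,14],[30,0]]
[[19,6],[22,0],[23,14],[30,0]]
[[12,14],[14,0],[19,6],[22,0],[23,14],[30,0]]
[[12,14],[14,0],[19,6],[22,4],[23,14],[30,0]]
[[12,14],[14,0],[19,6],[22,4],[23,14],[30,4],[31,0]]
[[12,14],[14,0],[19,6],[22,4],[23,14],[30,4],[31,0]]
[[12,14],[14,0],[19,6],[22,4],[23,14],[30,4],[31,0]]
[[12,14],[14,0],[19,6],[22,4],[23,14],[30,4],[31,0],[34,3],[37,0]]
[[12,14],[14,0],[19,6],[22,4],[23,14],[30,4],[31,19],[32,0],[34,3],[37,0]]
[[12,14],[14,0],[19,6],[22,4],[23,14],[30,4],[31,19],[32,14],[37,0]]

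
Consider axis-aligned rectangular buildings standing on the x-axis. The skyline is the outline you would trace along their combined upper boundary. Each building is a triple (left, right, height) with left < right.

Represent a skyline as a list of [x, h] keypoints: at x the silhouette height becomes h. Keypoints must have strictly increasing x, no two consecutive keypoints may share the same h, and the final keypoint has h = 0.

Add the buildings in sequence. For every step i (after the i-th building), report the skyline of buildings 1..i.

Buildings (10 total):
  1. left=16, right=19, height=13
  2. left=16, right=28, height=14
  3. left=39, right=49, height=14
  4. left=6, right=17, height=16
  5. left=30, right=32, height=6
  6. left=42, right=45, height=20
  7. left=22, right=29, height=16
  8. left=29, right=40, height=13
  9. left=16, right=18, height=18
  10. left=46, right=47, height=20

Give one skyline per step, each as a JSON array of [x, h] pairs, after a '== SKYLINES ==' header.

== SKYLINES ==
[[16,13],[19,0]]
[[16,14],[28,0]]
[[16,14],[28,0],[39,14],[49,0]]
[[6,16],[17,14],[28,0],[39,14],[49,0]]
[[6,16],[17,14],[28,0],[30,6],[32,0],[39,14],[49,0]]
[[6,16],[17,14],[28,0],[30,6],[32,0],[39,14],[42,20],[45,14],[49,0]]
[[6,16],[17,14],[22,16],[29,0],[30,6],[32,0],[39,14],[42,20],[45,14],[49,0]]
[[6,16],[17,14],[22,16],[29,13],[39,14],[42,20],[45,14],[49,0]]
[[6,16],[16,18],[18,14],[22,16],[29,13],[39,14],[42,20],[45,14],[49,0]]
[[6,16],[16,18],[18,14],[22,16],[29,13],[39,14],[42,20],[45,14],[46,20],[47,14],[49,0]]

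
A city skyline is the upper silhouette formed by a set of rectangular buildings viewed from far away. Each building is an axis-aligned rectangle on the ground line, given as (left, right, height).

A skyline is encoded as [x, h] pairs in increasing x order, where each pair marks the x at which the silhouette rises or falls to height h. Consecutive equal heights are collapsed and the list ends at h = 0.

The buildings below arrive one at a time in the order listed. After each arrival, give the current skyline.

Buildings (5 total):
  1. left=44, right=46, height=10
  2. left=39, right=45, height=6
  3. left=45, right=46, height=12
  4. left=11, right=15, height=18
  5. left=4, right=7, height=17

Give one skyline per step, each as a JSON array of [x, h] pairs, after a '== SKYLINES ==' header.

== SKYLINES ==
[[44,10],[46,0]]
[[39,6],[44,10],[46,0]]
[[39,6],[44,10],[45,12],[46,0]]
[[11,18],[15,0],[39,6],[44,10],[45,12],[46,0]]
[[4,17],[7,0],[11,18],[15,0],[39,6],[44,10],[45,12],[46,0]]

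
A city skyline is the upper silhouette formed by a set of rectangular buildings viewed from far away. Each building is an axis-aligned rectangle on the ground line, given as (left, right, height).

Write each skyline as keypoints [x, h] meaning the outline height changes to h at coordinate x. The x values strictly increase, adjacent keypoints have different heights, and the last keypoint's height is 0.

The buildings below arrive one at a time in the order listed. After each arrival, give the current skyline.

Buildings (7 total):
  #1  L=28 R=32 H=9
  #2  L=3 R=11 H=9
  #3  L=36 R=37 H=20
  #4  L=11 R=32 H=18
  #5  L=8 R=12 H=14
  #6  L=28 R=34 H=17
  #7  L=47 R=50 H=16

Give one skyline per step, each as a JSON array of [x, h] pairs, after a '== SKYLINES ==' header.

== SKYLINES ==
[[28,9],[32,0]]
[[3,9],[11,0],[28,9],[32,0]]
[[3,9],[11,0],[28,9],[32,0],[36,20],[37,0]]
[[3,9],[11,18],[32,0],[36,20],[37,0]]
[[3,9],[8,14],[11,18],[32,0],[36,20],[37,0]]
[[3,9],[8,14],[11,18],[32,17],[34,0],[36,20],[37,0]]
[[3,9],[8,14],[11,18],[32,17],[34,0],[36,20],[37,0],[47,16],[50,0]]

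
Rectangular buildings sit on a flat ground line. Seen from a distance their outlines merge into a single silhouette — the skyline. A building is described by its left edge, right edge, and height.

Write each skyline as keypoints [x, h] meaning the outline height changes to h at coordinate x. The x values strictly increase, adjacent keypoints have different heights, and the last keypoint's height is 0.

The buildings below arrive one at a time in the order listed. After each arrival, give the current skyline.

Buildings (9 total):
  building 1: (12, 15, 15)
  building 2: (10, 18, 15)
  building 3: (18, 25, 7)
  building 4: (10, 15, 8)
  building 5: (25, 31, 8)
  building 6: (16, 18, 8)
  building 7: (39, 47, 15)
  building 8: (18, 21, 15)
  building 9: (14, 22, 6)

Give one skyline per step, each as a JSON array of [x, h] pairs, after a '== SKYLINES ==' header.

== SKYLINES ==
[[12,15],[15,0]]
[[10,15],[18,0]]
[[10,15],[18,7],[25,0]]
[[10,15],[18,7],[25,0]]
[[10,15],[18,7],[25,8],[31,0]]
[[10,15],[18,7],[25,8],[31,0]]
[[10,15],[18,7],[25,8],[31,0],[39,15],[47,0]]
[[10,15],[21,7],[25,8],[31,0],[39,15],[47,0]]
[[10,15],[21,7],[25,8],[31,0],[39,15],[47,0]]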